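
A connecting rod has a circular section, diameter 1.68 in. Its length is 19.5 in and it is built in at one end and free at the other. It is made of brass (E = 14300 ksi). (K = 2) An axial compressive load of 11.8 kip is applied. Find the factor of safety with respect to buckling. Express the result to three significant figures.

I = πd⁴/64 = π×1.68⁴/64 = 0.3910 in⁴
Effective length L_e = K·L = 2 × 19.5 = 39.00 in
P_cr = π²EI / L_e² = π² × 14300×10³ × 0.3910 / 39.00² = 3.628×10^4 lb
Factor of safety n = P_cr / P = 36.284 / 11.8 = 3.07

n ≈ 3.07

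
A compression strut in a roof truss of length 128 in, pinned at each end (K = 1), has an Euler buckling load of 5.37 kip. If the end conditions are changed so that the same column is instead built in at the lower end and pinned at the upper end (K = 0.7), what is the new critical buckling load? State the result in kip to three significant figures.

P_cr ∝ 1/K², so P_cr,new = P_cr,old × (K_old/K_new)² = 5.37 × (1/0.7)²
= 5.37 × 2.041 = 11.0 kip

P_cr ≈ 11.0 kip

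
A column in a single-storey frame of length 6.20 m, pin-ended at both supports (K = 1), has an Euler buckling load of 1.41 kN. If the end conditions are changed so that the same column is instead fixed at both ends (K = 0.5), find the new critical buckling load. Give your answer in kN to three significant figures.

P_cr ∝ 1/K², so P_cr,new = P_cr,old × (K_old/K_new)² = 1.41 × (1/0.5)²
= 1.41 × 4.000 = 5.64 kN

P_cr ≈ 5.64 kN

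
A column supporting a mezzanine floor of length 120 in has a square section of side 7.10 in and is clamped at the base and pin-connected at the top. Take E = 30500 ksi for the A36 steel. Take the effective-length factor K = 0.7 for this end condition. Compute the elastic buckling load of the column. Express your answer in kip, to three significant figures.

P_cr ≈ 9030 kip

I = a⁴/12 = 7.10⁴/12 = 211.8 in⁴
Effective length L_e = K·L = 0.7 × 120 = 84.00 in
P_cr = π²EI / L_e² = π² × 30500×10³ × 211.8 / 84.00² = 9.034×10^6 lb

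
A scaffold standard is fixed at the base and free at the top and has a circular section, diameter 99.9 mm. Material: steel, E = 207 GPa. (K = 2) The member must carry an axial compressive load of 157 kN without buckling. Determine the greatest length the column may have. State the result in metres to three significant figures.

I = πd⁴/64 = π×99.9⁴/64 = 4.889×10^6 mm⁴
I = 4.889×10^-6 m⁴
At the buckling limit P_cr = P = 1.570×10^5 N
From P_cr = π²EI/(K·L)²:  L = (1/K)·√(π²EI/P_cr) = (1/2)·√(π²×2.07×10^11×4.889×10^-6/1.570×10^5)
L = 3.99 m

L_max ≈ 3.99 m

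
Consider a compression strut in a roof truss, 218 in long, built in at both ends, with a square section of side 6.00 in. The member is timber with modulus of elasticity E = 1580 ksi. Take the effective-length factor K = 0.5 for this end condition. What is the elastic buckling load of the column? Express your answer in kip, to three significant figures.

I = a⁴/12 = 6.00⁴/12 = 108.0 in⁴
Effective length L_e = K·L = 0.5 × 218 = 109.0 in
P_cr = π²EI / L_e² = π² × 1580×10³ × 108.0 / 109.0² = 1.418×10^5 lb

P_cr ≈ 142 kip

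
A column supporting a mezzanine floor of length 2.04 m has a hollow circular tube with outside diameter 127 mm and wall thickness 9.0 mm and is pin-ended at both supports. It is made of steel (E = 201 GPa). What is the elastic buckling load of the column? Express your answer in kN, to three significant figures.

Inner diameter d_i = 127 − 2×9.0 = 109.0 mm
I = π(d_o⁴ − d_i⁴)/64 = π(127⁴ − 109.0⁴)/64 = 5.841×10^6 mm⁴
I = 5.841×10^6 mm⁴ = 5.841×10^-6 m⁴
Effective length L_e = K·L = 1 × 2.04 = 2.040 m
P_cr = π²EI / L_e² = π² × 201×10⁹ × 5.841×10^-6 / 2.040² = 2.784×10^6 N

P_cr ≈ 2780 kN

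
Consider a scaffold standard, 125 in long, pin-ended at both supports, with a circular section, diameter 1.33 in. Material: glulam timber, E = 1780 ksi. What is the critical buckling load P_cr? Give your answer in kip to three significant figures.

P_cr ≈ 0.173 kip

I = πd⁴/64 = π×1.33⁴/64 = 0.1536 in⁴
Effective length L_e = K·L = 1 × 125 = 125.0 in
P_cr = π²EI / L_e² = π² × 1780×10³ × 0.1536 / 125.0² = 172.7 lb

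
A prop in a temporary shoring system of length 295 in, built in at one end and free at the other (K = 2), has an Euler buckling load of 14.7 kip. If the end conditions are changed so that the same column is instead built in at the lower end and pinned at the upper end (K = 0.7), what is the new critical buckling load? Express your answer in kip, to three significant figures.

P_cr ∝ 1/K², so P_cr,new = P_cr,old × (K_old/K_new)² = 14.7 × (2/0.7)²
= 14.7 × 8.163 = 120 kip

P_cr ≈ 120 kip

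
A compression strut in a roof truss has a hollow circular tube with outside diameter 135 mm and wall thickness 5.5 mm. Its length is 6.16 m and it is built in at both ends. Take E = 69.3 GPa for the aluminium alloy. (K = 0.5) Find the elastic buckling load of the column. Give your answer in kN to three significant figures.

P_cr ≈ 339 kN

Inner diameter d_i = 135 − 2×5.5 = 124.0 mm
I = π(d_o⁴ − d_i⁴)/64 = π(135⁴ − 124.0⁴)/64 = 4.699×10^6 mm⁴
I = 4.699×10^6 mm⁴ = 4.699×10^-6 m⁴
Effective length L_e = K·L = 0.5 × 6.16 = 3.080 m
P_cr = π²EI / L_e² = π² × 69.3×10⁹ × 4.699×10^-6 / 3.080² = 3.388×10^5 N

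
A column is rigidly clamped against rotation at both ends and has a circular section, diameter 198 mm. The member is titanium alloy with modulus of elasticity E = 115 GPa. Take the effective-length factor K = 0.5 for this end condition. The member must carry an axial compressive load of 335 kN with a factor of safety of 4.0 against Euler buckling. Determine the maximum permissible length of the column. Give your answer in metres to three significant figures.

I = πd⁴/64 = π×198⁴/64 = 7.545×10^7 mm⁴
I = 7.545×10^-5 m⁴
Required critical load P_cr = n·P = 4.0 × 335 = 1340 kN = 1.340×10^6 N
From P_cr = π²EI/(K·L)²:  L = (1/K)·√(π²EI/P_cr) = (1/0.5)·√(π²×1.15×10^11×7.545×10^-5/1.340×10^6)
L = 16.0 m

L_max ≈ 16.0 m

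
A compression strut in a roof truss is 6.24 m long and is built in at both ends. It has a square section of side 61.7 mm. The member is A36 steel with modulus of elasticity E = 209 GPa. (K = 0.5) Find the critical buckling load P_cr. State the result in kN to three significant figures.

P_cr ≈ 256 kN

I = a⁴/12 = 61.7⁴/12 = 1.208×10^6 mm⁴
I = 1.208×10^6 mm⁴ = 1.208×10^-6 m⁴
Effective length L_e = K·L = 0.5 × 6.24 = 3.120 m
P_cr = π²EI / L_e² = π² × 209×10⁹ × 1.208×10^-6 / 3.120² = 2.559×10^5 N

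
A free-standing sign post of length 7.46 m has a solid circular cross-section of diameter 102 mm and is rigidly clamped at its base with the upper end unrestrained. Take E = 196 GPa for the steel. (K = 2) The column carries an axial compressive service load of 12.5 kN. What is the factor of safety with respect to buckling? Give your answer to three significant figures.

n ≈ 3.69

I = πd⁴/64 = π×102⁴/64 = 5.313×10^6 mm⁴
I = 5.313×10^6 mm⁴ = 5.313×10^-6 m⁴
Effective length L_e = K·L = 2 × 7.46 = 14.92 m
P_cr = π²EI / L_e² = π² × 196×10⁹ × 5.313×10^-6 / 14.92² = 4.617×10^4 N
Factor of safety n = P_cr / P = 46.173 / 12.5 = 3.69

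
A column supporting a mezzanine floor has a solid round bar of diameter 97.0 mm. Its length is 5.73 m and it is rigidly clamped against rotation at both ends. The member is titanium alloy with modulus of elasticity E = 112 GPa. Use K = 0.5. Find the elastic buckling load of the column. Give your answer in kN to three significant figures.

I = πd⁴/64 = π×97.0⁴/64 = 4.346×10^6 mm⁴
I = 4.346×10^6 mm⁴ = 4.346×10^-6 m⁴
Effective length L_e = K·L = 0.5 × 5.73 = 2.865 m
P_cr = π²EI / L_e² = π² × 112×10⁹ × 4.346×10^-6 / 2.865² = 5.852×10^5 N

P_cr ≈ 585 kN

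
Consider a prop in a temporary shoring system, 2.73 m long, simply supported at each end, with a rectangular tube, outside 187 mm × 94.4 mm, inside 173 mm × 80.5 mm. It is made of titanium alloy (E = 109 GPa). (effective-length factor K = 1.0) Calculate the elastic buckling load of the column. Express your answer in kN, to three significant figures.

Weak-axis I_min = (h_o·b_o³ − h_i·b_i³)/12 with b_o = 94.4, b_i = 80.50 mm (shorter outer/inner sides).
I_min = (187×94.4³ − 173.0×80.50³)/12 = 5.589×10^6 mm⁴
I = 5.589×10^6 mm⁴ = 5.589×10^-6 m⁴
Effective length L_e = K·L = 1 × 2.73 = 2.730 m
P_cr = π²EI / L_e² = π² × 109×10⁹ × 5.589×10^-6 / 2.730² = 8.067×10^5 N

P_cr ≈ 807 kN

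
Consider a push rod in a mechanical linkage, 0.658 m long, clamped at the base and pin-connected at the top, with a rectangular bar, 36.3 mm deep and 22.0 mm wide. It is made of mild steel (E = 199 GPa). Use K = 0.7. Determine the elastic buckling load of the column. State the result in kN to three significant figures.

P_cr ≈ 298 kN

Buckling occurs about the weak axis: I_min = h·b³/12 with b = 22.0 mm (the shorter side).
I_min = 36.3×22.0³/12 = 3.221×10^4 mm⁴
I = 3.221×10^4 mm⁴ = 3.221×10^-8 m⁴
Effective length L_e = K·L = 0.7 × 0.658 = 0.4606 m
P_cr = π²EI / L_e² = π² × 199×10⁹ × 3.221×10^-8 / 0.4606² = 2.982×10^5 N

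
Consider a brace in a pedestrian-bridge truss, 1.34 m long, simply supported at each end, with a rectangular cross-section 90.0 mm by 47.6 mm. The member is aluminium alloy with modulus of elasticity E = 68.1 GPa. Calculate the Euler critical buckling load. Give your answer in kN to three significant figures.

P_cr ≈ 303 kN

Buckling occurs about the weak axis: I_min = h·b³/12 with b = 47.6 mm (the shorter side).
I_min = 90.0×47.6³/12 = 8.089×10^5 mm⁴
I = 8.089×10^5 mm⁴ = 8.089×10^-7 m⁴
Effective length L_e = K·L = 1 × 1.34 = 1.340 m
P_cr = π²EI / L_e² = π² × 68.1×10⁹ × 8.089×10^-7 / 1.340² = 3.028×10^5 N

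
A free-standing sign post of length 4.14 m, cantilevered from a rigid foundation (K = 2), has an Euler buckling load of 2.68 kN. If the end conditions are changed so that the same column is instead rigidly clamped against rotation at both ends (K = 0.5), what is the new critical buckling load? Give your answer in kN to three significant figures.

P_cr ≈ 42.9 kN

P_cr ∝ 1/K², so P_cr,new = P_cr,old × (K_old/K_new)² = 2.68 × (2/0.5)²
= 2.68 × 16.00 = 42.9 kN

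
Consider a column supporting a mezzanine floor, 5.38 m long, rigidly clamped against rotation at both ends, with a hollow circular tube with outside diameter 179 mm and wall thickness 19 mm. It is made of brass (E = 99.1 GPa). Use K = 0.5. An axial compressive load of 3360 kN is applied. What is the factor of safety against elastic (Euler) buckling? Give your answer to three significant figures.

Inner diameter d_i = 179 − 2×19 = 141.0 mm
I = π(d_o⁴ − d_i⁴)/64 = π(179⁴ − 141.0⁴)/64 = 3.099×10^7 mm⁴
I = 3.099×10^7 mm⁴ = 3.099×10^-5 m⁴
Effective length L_e = K·L = 0.5 × 5.38 = 2.690 m
P_cr = π²EI / L_e² = π² × 99.1×10⁹ × 3.099×10^-5 / 2.690² = 4.189×10^6 N
Factor of safety n = P_cr / P = 4189.1 / 3360 = 1.25

n ≈ 1.25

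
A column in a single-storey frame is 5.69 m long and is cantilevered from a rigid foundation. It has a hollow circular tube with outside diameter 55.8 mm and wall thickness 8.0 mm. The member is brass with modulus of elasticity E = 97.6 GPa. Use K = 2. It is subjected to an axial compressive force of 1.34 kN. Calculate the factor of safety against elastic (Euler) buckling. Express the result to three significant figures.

n ≈ 1.96

Inner diameter d_i = 55.8 − 2×8.0 = 39.80 mm
I = π(d_o⁴ − d_i⁴)/64 = π(55.8⁴ − 39.80⁴)/64 = 3.527×10^5 mm⁴
I = 3.527×10^5 mm⁴ = 3.527×10^-7 m⁴
Effective length L_e = K·L = 2 × 5.69 = 11.38 m
P_cr = π²EI / L_e² = π² × 97.6×10⁹ × 3.527×10^-7 / 11.38² = 2.624×10^3 N
Factor of safety n = P_cr / P = 2.6236 / 1.34 = 1.96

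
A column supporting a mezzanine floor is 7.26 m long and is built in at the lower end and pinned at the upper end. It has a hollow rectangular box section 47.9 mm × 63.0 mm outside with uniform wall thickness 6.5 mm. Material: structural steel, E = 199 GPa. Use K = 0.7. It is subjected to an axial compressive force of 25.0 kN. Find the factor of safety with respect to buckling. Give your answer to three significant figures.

Inner dimensions: h_i = 63.0 − 2×6.5 = 50.00 mm, b_i = 47.9 − 2×6.5 = 34.90 mm
Weak-axis I_min = (h_o·b_o³ − h_i·b_i³)/12 with b_o = 47.9, b_i = 34.90 mm (shorter outer/inner sides).
I_min = (63.0×47.9³ − 50.00×34.90³)/12 = 3.999×10^5 mm⁴
I = 3.999×10^5 mm⁴ = 3.999×10^-7 m⁴
Effective length L_e = K·L = 0.7 × 7.26 = 5.082 m
P_cr = π²EI / L_e² = π² × 199×10⁹ × 3.999×10^-7 / 5.082² = 3.041×10^4 N
Factor of safety n = P_cr / P = 30.409 / 25.0 = 1.22

n ≈ 1.22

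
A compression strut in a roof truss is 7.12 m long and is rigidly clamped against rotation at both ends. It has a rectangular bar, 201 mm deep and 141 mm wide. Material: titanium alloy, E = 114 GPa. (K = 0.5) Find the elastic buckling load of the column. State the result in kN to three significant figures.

P_cr ≈ 4170 kN

Buckling occurs about the weak axis: I_min = h·b³/12 with b = 141 mm (the shorter side).
I_min = 201×141³/12 = 4.695×10^7 mm⁴
I = 4.695×10^7 mm⁴ = 4.695×10^-5 m⁴
Effective length L_e = K·L = 0.5 × 7.12 = 3.560 m
P_cr = π²EI / L_e² = π² × 114×10⁹ × 4.695×10^-5 / 3.560² = 4.168×10^6 N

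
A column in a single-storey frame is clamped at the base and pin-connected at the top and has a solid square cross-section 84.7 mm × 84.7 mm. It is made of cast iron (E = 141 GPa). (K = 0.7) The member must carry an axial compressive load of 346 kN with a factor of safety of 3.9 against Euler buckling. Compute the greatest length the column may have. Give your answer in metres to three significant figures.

L_max ≈ 3.00 m

I = a⁴/12 = 84.7⁴/12 = 4.289×10^6 mm⁴
I = 4.289×10^-6 m⁴
Required critical load P_cr = n·P = 3.9 × 346 = 1349 kN = 1.349×10^6 N
From P_cr = π²EI/(K·L)²:  L = (1/K)·√(π²EI/P_cr) = (1/0.7)·√(π²×1.41×10^11×4.289×10^-6/1.349×10^6)
L = 3.00 m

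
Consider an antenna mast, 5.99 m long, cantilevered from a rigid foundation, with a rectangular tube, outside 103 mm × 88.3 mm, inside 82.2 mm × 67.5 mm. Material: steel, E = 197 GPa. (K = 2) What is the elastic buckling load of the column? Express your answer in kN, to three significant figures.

P_cr ≈ 51.5 kN

Weak-axis I_min = (h_o·b_o³ − h_i·b_i³)/12 with b_o = 88.3, b_i = 67.50 mm (shorter outer/inner sides).
I_min = (103×88.3³ − 82.20×67.50³)/12 = 3.803×10^6 mm⁴
I = 3.803×10^6 mm⁴ = 3.803×10^-6 m⁴
Effective length L_e = K·L = 2 × 5.99 = 11.98 m
P_cr = π²EI / L_e² = π² × 197×10⁹ × 3.803×10^-6 / 11.98² = 5.152×10^4 N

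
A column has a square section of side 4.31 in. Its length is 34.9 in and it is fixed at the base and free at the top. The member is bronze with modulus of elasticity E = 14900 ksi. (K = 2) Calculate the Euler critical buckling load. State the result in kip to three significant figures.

P_cr ≈ 868 kip

I = a⁴/12 = 4.31⁴/12 = 28.76 in⁴
Effective length L_e = K·L = 2 × 34.9 = 69.80 in
P_cr = π²EI / L_e² = π² × 14900×10³ × 28.76 / 69.80² = 8.680×10^5 lb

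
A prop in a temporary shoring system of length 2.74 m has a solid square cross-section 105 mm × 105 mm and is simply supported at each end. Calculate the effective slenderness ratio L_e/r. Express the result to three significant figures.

λ ≈ 90.4

For a square r = a/√12 = 105/√12 = 30.31 mm
L_e = K·L = 1 × 2.74 m = 2.740 m = 2740.0 mm
λ = L_e / r_min = 2740.0 / 30.31 = 90.4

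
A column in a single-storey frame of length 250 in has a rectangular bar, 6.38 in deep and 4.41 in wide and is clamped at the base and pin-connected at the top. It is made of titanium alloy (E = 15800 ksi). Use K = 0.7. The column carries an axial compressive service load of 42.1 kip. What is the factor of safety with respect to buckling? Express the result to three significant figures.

n ≈ 5.52

Buckling occurs about the weak axis: I_min = h·b³/12 with b = 4.41 in (the shorter side).
I_min = 6.38×4.41³/12 = 45.60 in⁴
Effective length L_e = K·L = 0.7 × 250 = 175.0 in
P_cr = π²EI / L_e² = π² × 15800×10³ × 45.60 / 175.0² = 2.322×10^5 lb
Factor of safety n = P_cr / P = 232.19 / 42.1 = 5.52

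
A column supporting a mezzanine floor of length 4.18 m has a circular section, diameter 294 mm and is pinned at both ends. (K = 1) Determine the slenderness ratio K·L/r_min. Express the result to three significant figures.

λ ≈ 56.9

For a solid circle r = d/4 = 294/4 = 73.50 mm
L_e = K·L = 1 × 4.18 m = 4.180 m = 4180.0 mm
λ = L_e / r_min = 4180.0 / 73.50 = 56.9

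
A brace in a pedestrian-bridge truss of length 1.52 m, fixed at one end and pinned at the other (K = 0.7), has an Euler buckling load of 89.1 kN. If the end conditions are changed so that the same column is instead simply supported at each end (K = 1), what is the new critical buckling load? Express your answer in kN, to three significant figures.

P_cr ≈ 43.7 kN

P_cr ∝ 1/K², so P_cr,new = P_cr,old × (K_old/K_new)² = 89.1 × (0.7/1)²
= 89.1 × 0.4900 = 43.7 kN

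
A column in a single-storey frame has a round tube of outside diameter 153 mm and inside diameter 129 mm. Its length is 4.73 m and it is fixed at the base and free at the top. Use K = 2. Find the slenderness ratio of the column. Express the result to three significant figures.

d_o = 153 mm, d_i = 129 mm
I = π(d_o⁴ − d_i⁴)/64 = π(153⁴ − 129.0⁴)/64 = 1.331×10^7 mm⁴
A = 5.316×10^3 mm²;  r_min = √(I/A) = √(1.331×10^7/5.316×10^3) = 50.03 mm
L_e = K·L = 2 × 4.73 m = 9.460 m = 9460.0 mm
λ = L_e / r_min = 9460.0 / 50.03 = 189

λ ≈ 189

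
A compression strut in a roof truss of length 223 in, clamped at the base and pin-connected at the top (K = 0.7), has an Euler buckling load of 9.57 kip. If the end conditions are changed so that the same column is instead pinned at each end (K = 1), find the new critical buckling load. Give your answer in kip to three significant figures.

P_cr ∝ 1/K², so P_cr,new = P_cr,old × (K_old/K_new)² = 9.57 × (0.7/1)²
= 9.57 × 0.4900 = 4.69 kip

P_cr ≈ 4.69 kip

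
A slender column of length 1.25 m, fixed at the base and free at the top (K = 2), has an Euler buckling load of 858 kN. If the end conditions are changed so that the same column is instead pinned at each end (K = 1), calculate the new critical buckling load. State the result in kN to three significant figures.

P_cr ≈ 3430 kN

P_cr ∝ 1/K², so P_cr,new = P_cr,old × (K_old/K_new)² = 858 × (2/1)²
= 858 × 4.000 = 3430 kN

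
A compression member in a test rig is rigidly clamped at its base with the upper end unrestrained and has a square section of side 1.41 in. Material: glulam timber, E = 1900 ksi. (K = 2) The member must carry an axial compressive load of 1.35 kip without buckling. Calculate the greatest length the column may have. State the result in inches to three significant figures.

I = a⁴/12 = 1.41⁴/12 = 0.3294 in⁴
At the buckling limit P_cr = P = 1.350×10^3 lb
From P_cr = π²EI/(K·L)²:  L = (1/K)·√(π²EI/P_cr) = (1/2)·√(π²×1.90×10^6×0.3294/1.350×10^3)
L = 33.8 in

L_max ≈ 33.8 in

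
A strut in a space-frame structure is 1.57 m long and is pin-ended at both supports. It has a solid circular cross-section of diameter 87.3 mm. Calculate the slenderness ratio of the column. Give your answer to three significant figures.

λ ≈ 71.9

I = πd⁴/64 = π×87.3⁴/64 = 2.851×10^6 mm⁴
A = 5.986×10^3 mm²;  r_min = √(I/A) = √(2.851×10^6/5.986×10^3) = 21.82 mm
L_e = K·L = 1 × 1.57 m = 1.570 m = 1570.0 mm
λ = L_e / r_min = 1570.0 / 21.82 = 71.9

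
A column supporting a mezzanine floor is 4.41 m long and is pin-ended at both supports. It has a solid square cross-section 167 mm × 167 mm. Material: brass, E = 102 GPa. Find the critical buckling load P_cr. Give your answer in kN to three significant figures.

I = a⁴/12 = 167⁴/12 = 6.482×10^7 mm⁴
I = 6.482×10^7 mm⁴ = 6.482×10^-5 m⁴
Effective length L_e = K·L = 1 × 4.41 = 4.410 m
P_cr = π²EI / L_e² = π² × 102×10⁹ × 6.482×10^-5 / 4.410² = 3.355×10^6 N

P_cr ≈ 3360 kN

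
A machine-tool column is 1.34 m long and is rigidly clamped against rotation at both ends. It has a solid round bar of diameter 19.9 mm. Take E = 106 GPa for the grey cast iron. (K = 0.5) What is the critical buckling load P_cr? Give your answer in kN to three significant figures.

P_cr ≈ 17.9 kN

I = πd⁴/64 = π×19.9⁴/64 = 7.698×10^3 mm⁴
I = 7.698×10^3 mm⁴ = 7.698×10^-9 m⁴
Effective length L_e = K·L = 0.5 × 1.34 = 0.6700 m
P_cr = π²EI / L_e² = π² × 106×10⁹ × 7.698×10^-9 / 0.6700² = 1.794×10^4 N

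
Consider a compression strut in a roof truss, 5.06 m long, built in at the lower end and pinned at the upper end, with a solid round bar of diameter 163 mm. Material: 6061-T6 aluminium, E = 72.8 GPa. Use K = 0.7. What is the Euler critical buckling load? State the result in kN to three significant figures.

P_cr ≈ 1980 kN

I = πd⁴/64 = π×163⁴/64 = 3.465×10^7 mm⁴
I = 3.465×10^7 mm⁴ = 3.465×10^-5 m⁴
Effective length L_e = K·L = 0.7 × 5.06 = 3.542 m
P_cr = π²EI / L_e² = π² × 72.8×10⁹ × 3.465×10^-5 / 3.542² = 1.985×10^6 N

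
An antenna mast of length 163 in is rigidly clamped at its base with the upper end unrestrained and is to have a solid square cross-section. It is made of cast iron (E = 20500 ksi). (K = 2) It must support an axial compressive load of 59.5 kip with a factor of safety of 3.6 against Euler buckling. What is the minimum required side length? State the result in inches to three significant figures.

Required P_cr = n·P = 3.6 × 59.5 = 214.2 kip
L_e = K·L = 2 × 163 = 326.0 in
Required I = P_cr·L_e²/(π²E) = 2.142×10^5 × 326.0² / (π² × 2.05×10^7) = 112.5 in⁴
Solid square: I = a⁴/12  ⇒  a = (12I)^(1/4) = (12×112.5)^(1/4) = 6.06 in

a ≈ 6.06 in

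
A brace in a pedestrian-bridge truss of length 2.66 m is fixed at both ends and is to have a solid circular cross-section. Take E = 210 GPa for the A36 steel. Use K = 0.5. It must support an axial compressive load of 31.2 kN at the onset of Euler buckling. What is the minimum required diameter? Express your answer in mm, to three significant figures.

d ≈ 27.1 mm

L_e = K·L = 0.5 × 2.66 = 1.330 m
Required I = P_cr·L_e²/(π²E) = 3.120×10^4 × 1.330² / (π² × 2.10×10^11) = 2.663×10^-8 m⁴
I_req = 2.663×10^4 mm⁴
Solid circle: I = πd⁴/64  ⇒  d = (64I/π)^(1/4) = (64×2.663×10^4/π)^(1/4) = 27.1 mm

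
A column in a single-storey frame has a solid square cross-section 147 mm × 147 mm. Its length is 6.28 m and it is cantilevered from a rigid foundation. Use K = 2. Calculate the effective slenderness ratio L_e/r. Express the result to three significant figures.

λ ≈ 296

I = a⁴/12 = 147⁴/12 = 3.891×10^7 mm⁴
A = 2.161×10^4 mm²;  r_min = √(I/A) = √(3.891×10^7/2.161×10^4) = 42.44 mm
L_e = K·L = 2 × 6.28 m = 12.56 m = 12560 mm
λ = L_e / r_min = 12560 / 42.44 = 296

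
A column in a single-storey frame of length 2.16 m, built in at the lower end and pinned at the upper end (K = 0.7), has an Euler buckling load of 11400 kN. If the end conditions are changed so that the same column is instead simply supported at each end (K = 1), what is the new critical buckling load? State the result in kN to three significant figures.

P_cr ≈ 5590 kN

P_cr ∝ 1/K², so P_cr,new = P_cr,old × (K_old/K_new)² = 11400 × (0.7/1)²
= 11400 × 0.4900 = 5590 kN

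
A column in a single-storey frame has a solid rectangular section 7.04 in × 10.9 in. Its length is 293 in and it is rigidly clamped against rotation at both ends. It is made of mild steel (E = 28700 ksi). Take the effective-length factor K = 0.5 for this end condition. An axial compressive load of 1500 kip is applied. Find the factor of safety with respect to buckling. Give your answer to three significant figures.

Buckling occurs about the weak axis: I_min = h·b³/12 with b = 7.04 in (the shorter side).
I_min = 10.9×7.04³/12 = 316.9 in⁴
Effective length L_e = K·L = 0.5 × 293 = 146.5 in
P_cr = π²EI / L_e² = π² × 28700×10³ × 316.9 / 146.5² = 4.183×10^6 lb
Factor of safety n = P_cr / P = 4182.8 / 1500 = 2.79

n ≈ 2.79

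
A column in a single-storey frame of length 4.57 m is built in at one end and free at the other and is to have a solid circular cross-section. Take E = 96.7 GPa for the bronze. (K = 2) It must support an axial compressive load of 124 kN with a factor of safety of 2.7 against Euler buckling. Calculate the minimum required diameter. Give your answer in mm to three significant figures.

Required P_cr = n·P = 2.7 × 124 = 334.8 kN
L_e = K·L = 2 × 4.57 = 9.140 m
Required I = P_cr·L_e²/(π²E) = 3.348×10^5 × 9.140² / (π² × 9.67×10^10) = 2.931×10^-5 m⁴
I_req = 2.931×10^7 mm⁴
Solid circle: I = πd⁴/64  ⇒  d = (64I/π)^(1/4) = (64×2.931×10^7/π)^(1/4) = 156 mm

d ≈ 156 mm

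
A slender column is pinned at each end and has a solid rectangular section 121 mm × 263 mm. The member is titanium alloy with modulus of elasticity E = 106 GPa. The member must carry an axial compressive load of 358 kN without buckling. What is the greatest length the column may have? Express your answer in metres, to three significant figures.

Buckling occurs about the weak axis: I_min = h·b³/12 with b = 121 mm (the shorter side).
I_min = 263×121³/12 = 3.883×10^7 mm⁴
I = 3.883×10^-5 m⁴
At the buckling limit P_cr = P = 3.580×10^5 N
From P_cr = π²EI/(K·L)²:  L = (1/K)·√(π²EI/P_cr) = (1/1)·√(π²×1.06×10^11×3.883×10^-5/3.580×10^5)
L = 10.7 m

L_max ≈ 10.7 m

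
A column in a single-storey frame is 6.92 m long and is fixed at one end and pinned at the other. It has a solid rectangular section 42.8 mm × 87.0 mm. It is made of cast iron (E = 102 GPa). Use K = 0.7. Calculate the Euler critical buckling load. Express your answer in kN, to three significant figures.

P_cr ≈ 24.4 kN

Buckling occurs about the weak axis: I_min = h·b³/12 with b = 42.8 mm (the shorter side).
I_min = 87.0×42.8³/12 = 5.684×10^5 mm⁴
I = 5.684×10^5 mm⁴ = 5.684×10^-7 m⁴
Effective length L_e = K·L = 0.7 × 6.92 = 4.844 m
P_cr = π²EI / L_e² = π² × 102×10⁹ × 5.684×10^-7 / 4.844² = 2.439×10^4 N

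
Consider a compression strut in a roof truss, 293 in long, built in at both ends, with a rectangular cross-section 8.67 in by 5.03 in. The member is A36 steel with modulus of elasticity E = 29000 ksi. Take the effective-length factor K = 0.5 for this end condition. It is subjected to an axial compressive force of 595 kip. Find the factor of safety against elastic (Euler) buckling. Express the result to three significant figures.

n ≈ 2.06

Buckling occurs about the weak axis: I_min = h·b³/12 with b = 5.03 in (the shorter side).
I_min = 8.67×5.03³/12 = 91.95 in⁴
Effective length L_e = K·L = 0.5 × 293 = 146.5 in
P_cr = π²EI / L_e² = π² × 29000×10³ × 91.95 / 146.5² = 1.226×10^6 lb
Factor of safety n = P_cr / P = 1226.2 / 595 = 2.06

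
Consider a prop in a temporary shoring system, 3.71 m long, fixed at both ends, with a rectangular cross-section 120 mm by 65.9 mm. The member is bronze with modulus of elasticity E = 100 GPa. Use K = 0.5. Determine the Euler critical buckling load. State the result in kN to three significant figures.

P_cr ≈ 821 kN

Buckling occurs about the weak axis: I_min = h·b³/12 with b = 65.9 mm (the shorter side).
I_min = 120×65.9³/12 = 2.862×10^6 mm⁴
I = 2.862×10^6 mm⁴ = 2.862×10^-6 m⁴
Effective length L_e = K·L = 0.5 × 3.71 = 1.855 m
P_cr = π²EI / L_e² = π² × 100×10⁹ × 2.862×10^-6 / 1.855² = 8.209×10^5 N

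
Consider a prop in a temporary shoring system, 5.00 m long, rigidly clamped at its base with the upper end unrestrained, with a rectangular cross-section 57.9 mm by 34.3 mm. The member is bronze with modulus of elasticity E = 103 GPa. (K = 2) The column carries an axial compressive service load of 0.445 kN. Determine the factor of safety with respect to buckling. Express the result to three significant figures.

Buckling occurs about the weak axis: I_min = h·b³/12 with b = 34.3 mm (the shorter side).
I_min = 57.9×34.3³/12 = 1.947×10^5 mm⁴
I = 1.947×10^5 mm⁴ = 1.947×10^-7 m⁴
Effective length L_e = K·L = 2 × 5.00 = 10.00 m
P_cr = π²EI / L_e² = π² × 103×10⁹ × 1.947×10^-7 / 10.00² = 1.979×10^3 N
Factor of safety n = P_cr / P = 1.9793 / 0.445 = 4.45

n ≈ 4.45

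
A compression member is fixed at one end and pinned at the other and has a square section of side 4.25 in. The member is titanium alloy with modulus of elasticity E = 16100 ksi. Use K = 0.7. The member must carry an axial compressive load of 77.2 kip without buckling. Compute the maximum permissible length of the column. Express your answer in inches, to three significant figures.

I = a⁴/12 = 4.25⁴/12 = 27.19 in⁴
At the buckling limit P_cr = P = 7.720×10^4 lb
From P_cr = π²EI/(K·L)²:  L = (1/K)·√(π²EI/P_cr) = (1/0.7)·√(π²×1.61×10^7×27.19/7.720×10^4)
L = 338 in

L_max ≈ 338 in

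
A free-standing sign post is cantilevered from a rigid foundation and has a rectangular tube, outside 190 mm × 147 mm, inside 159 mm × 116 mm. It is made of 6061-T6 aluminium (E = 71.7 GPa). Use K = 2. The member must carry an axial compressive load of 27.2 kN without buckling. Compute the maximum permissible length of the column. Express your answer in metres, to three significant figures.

Weak-axis I_min = (h_o·b_o³ − h_i·b_i³)/12 with b_o = 147, b_i = 116.0 mm (shorter outer/inner sides).
I_min = (190×147³ − 159.0×116.0³)/12 = 2.961×10^7 mm⁴
I = 2.961×10^-5 m⁴
At the buckling limit P_cr = P = 2.720×10^4 N
From P_cr = π²EI/(K·L)²:  L = (1/K)·√(π²EI/P_cr) = (1/2)·√(π²×7.17×10^10×2.961×10^-5/2.720×10^4)
L = 13.9 m

L_max ≈ 13.9 m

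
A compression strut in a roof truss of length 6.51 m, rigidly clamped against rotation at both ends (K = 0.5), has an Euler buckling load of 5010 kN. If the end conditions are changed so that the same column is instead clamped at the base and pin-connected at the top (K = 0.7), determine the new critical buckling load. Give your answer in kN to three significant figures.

P_cr ∝ 1/K², so P_cr,new = P_cr,old × (K_old/K_new)² = 5010 × (0.5/0.7)²
= 5010 × 0.5102 = 2560 kN

P_cr ≈ 2560 kN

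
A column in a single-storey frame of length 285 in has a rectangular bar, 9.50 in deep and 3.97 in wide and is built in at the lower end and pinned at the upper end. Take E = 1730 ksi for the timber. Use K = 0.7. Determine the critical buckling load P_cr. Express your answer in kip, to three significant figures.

P_cr ≈ 21.3 kip

Buckling occurs about the weak axis: I_min = h·b³/12 with b = 3.97 in (the shorter side).
I_min = 9.50×3.97³/12 = 49.54 in⁴
Effective length L_e = K·L = 0.7 × 285 = 199.5 in
P_cr = π²EI / L_e² = π² × 1730×10³ × 49.54 / 199.5² = 2.125×10^4 lb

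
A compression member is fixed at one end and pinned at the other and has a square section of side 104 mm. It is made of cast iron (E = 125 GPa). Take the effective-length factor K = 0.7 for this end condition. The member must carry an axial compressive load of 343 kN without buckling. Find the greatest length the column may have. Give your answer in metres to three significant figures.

L_max ≈ 8.46 m

I = a⁴/12 = 104⁴/12 = 9.749×10^6 mm⁴
I = 9.749×10^-6 m⁴
At the buckling limit P_cr = P = 3.430×10^5 N
From P_cr = π²EI/(K·L)²:  L = (1/K)·√(π²EI/P_cr) = (1/0.7)·√(π²×1.25×10^11×9.749×10^-6/3.430×10^5)
L = 8.46 m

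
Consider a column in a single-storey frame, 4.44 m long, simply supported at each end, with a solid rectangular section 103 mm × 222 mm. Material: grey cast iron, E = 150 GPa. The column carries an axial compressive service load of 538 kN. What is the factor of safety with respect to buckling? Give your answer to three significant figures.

n ≈ 2.82

Buckling occurs about the weak axis: I_min = h·b³/12 with b = 103 mm (the shorter side).
I_min = 222×103³/12 = 2.022×10^7 mm⁴
I = 2.022×10^7 mm⁴ = 2.022×10^-5 m⁴
Effective length L_e = K·L = 1 × 4.44 = 4.440 m
P_cr = π²EI / L_e² = π² × 150×10⁹ × 2.022×10^-5 / 4.440² = 1.518×10^6 N
Factor of safety n = P_cr / P = 1518.1 / 538 = 2.82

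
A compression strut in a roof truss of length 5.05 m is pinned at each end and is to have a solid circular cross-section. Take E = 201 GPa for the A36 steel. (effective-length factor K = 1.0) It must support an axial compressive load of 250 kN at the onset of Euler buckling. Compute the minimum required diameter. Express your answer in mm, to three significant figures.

L_e = K·L = 1 × 5.05 = 5.050 m
Required I = P_cr·L_e²/(π²E) = 2.500×10^5 × 5.050² / (π² × 2.01×10^11) = 3.214×10^-6 m⁴
I_req = 3.214×10^6 mm⁴
Solid circle: I = πd⁴/64  ⇒  d = (64I/π)^(1/4) = (64×3.214×10^6/π)^(1/4) = 90.0 mm

d ≈ 90.0 mm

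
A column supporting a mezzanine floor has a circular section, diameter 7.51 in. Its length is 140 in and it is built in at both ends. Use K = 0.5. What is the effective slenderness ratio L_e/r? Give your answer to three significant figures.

λ ≈ 37.3

For a solid circle r = d/4 = 7.51/4 = 1.878 in
L_e = K·L = 0.5 × 140 = 70.00 in
λ = L_e / r_min = 70.000 / 1.878 = 37.3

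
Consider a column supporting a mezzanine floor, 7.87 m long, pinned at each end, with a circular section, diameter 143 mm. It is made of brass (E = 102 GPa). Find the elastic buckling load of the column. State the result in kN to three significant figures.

P_cr ≈ 334 kN

I = πd⁴/64 = π×143⁴/64 = 2.053×10^7 mm⁴
I = 2.053×10^7 mm⁴ = 2.053×10^-5 m⁴
Effective length L_e = K·L = 1 × 7.87 = 7.870 m
P_cr = π²EI / L_e² = π² × 102×10⁹ × 2.053×10^-5 / 7.870² = 3.336×10^5 N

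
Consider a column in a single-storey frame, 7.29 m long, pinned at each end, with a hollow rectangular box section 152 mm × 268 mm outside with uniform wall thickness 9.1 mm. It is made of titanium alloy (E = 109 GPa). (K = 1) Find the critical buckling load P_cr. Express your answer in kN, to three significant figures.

P_cr ≈ 578 kN

Inner dimensions: h_i = 268 − 2×9.1 = 249.8 mm, b_i = 152 − 2×9.1 = 133.8 mm
Weak-axis I_min = (h_o·b_o³ − h_i·b_i³)/12 with b_o = 152, b_i = 133.8 mm (shorter outer/inner sides).
I_min = (268×152³ − 249.8×133.8³)/12 = 2.857×10^7 mm⁴
I = 2.857×10^7 mm⁴ = 2.857×10^-5 m⁴
Effective length L_e = K·L = 1 × 7.29 = 7.290 m
P_cr = π²EI / L_e² = π² × 109×10⁹ × 2.857×10^-5 / 7.290² = 5.783×10^5 N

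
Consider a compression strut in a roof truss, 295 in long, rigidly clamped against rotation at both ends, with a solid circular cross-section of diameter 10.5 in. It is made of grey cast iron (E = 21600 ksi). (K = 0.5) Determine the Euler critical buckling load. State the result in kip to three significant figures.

P_cr ≈ 5850 kip

I = πd⁴/64 = π×10.5⁴/64 = 596.7 in⁴
Effective length L_e = K·L = 0.5 × 295 = 147.5 in
P_cr = π²EI / L_e² = π² × 21600×10³ × 596.7 / 147.5² = 5.847×10^6 lb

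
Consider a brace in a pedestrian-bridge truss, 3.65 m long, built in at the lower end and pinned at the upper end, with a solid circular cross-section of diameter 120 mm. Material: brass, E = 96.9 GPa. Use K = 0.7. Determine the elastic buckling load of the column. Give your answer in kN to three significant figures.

I = πd⁴/64 = π×120⁴/64 = 1.018×10^7 mm⁴
I = 1.018×10^7 mm⁴ = 1.018×10^-5 m⁴
Effective length L_e = K·L = 0.7 × 3.65 = 2.555 m
P_cr = π²EI / L_e² = π² × 96.9×10⁹ × 1.018×10^-5 / 2.555² = 1.491×10^6 N

P_cr ≈ 1490 kN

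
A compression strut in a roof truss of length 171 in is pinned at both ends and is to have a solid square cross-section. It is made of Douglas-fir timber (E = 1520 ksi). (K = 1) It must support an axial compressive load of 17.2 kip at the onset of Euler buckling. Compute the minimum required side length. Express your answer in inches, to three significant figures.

a ≈ 4.48 in

L_e = K·L = 1 × 171 = 171.0 in
Required I = P_cr·L_e²/(π²E) = 1.720×10^4 × 171.0² / (π² × 1.52×10^6) = 33.53 in⁴
Solid square: I = a⁴/12  ⇒  a = (12I)^(1/4) = (12×33.53)^(1/4) = 4.48 in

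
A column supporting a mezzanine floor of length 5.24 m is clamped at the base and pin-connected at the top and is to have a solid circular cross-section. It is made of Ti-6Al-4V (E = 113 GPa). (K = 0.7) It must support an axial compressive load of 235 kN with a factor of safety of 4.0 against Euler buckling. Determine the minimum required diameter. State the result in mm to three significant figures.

Required P_cr = n·P = 4.0 × 235 = 940.0 kN
L_e = K·L = 0.7 × 5.24 = 3.668 m
Required I = P_cr·L_e²/(π²E) = 9.400×10^5 × 3.668² / (π² × 1.13×10^11) = 1.134×10^-5 m⁴
I_req = 1.134×10^7 mm⁴
Solid circle: I = πd⁴/64  ⇒  d = (64I/π)^(1/4) = (64×1.134×10^7/π)^(1/4) = 123 mm

d ≈ 123 mm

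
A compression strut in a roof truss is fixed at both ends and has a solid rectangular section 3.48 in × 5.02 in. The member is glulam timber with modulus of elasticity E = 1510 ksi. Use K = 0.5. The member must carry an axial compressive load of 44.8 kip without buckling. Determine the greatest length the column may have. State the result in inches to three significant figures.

L_max ≈ 153 in

Buckling occurs about the weak axis: I_min = h·b³/12 with b = 3.48 in (the shorter side).
I_min = 5.02×3.48³/12 = 17.63 in⁴
At the buckling limit P_cr = P = 4.480×10^4 lb
From P_cr = π²EI/(K·L)²:  L = (1/K)·√(π²EI/P_cr) = (1/0.5)·√(π²×1.51×10^6×17.63/4.480×10^4)
L = 153 in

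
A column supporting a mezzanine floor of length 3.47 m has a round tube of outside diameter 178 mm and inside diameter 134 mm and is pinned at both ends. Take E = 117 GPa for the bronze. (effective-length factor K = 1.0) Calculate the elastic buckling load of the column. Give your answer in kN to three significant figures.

P_cr ≈ 3210 kN

d_o = 178 mm, d_i = 134 mm
I = π(d_o⁴ − d_i⁴)/64 = π(178⁴ − 134.0⁴)/64 = 3.345×10^7 mm⁴
I = 3.345×10^7 mm⁴ = 3.345×10^-5 m⁴
Effective length L_e = K·L = 1 × 3.47 = 3.470 m
P_cr = π²EI / L_e² = π² × 117×10⁹ × 3.345×10^-5 / 3.470² = 3.208×10^6 N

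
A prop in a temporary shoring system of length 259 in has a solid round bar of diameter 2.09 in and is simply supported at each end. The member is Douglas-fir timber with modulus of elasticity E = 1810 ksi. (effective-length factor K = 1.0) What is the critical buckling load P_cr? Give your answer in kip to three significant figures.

P_cr ≈ 0.249 kip

I = πd⁴/64 = π×2.09⁴/64 = 0.9366 in⁴
Effective length L_e = K·L = 1 × 259 = 259.0 in
P_cr = π²EI / L_e² = π² × 1810×10³ × 0.9366 / 259.0² = 249.4 lb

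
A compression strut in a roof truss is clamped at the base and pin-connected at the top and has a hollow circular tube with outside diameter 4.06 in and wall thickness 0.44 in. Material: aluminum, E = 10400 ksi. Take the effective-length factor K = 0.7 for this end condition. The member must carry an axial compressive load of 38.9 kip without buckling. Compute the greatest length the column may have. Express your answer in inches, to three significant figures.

Inner diameter d_i = 4.06 − 2×0.44 = 3.180 in
I = π(d_o⁴ − d_i⁴)/64 = π(4.06⁴ − 3.180⁴)/64 = 8.318 in⁴
At the buckling limit P_cr = P = 3.890×10^4 lb
From P_cr = π²EI/(K·L)²:  L = (1/K)·√(π²EI/P_cr) = (1/0.7)·√(π²×1.04×10^7×8.318/3.890×10^4)
L = 212 in

L_max ≈ 212 in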